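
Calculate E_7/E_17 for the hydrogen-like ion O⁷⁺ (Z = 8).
5.89796

Using E_n = -13.6057 Z² / n² eV with Z = 8:

E_7 = -13.6057 × 8² / 7² = -870.7648 / 49 = -17.77071020408 eV
E_17 = -13.6057 × 8² / 17² = -870.7648 / 289 = -3.01302698962 eV

The ratio is:
E_7/E_17 = (-17.77071020408) / (-3.01302698962)
E_7/E_17 = (-870.7648/49) / (-870.7648/289)
E_7/E_17 = 289/49
E_7/E_17 = 5.89796
(Note: the Z² factors cancel in the ratio.)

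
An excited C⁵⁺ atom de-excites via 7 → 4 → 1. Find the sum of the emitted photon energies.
479.809176 eV

The energy levels of C⁵⁺ are E_n = -13.6057 × 6² / n² eV.

First transition (7 → 4):
ΔE₁ = |E_4 - E_7|
ΔE₁ = |-30.612825000000 - (-9.996024489796)| = 20.616800510 eV

Second transition (4 → 1):
ΔE₂ = |E_1 - E_4|
ΔE₂ = |-489.805200000000 - (-30.612825000000)| = 459.192375000 eV

Total energy released:
E_total = ΔE₁ + ΔE₂ = 20.616800510 + 459.192375000 = 479.809176 eV

Note: This equals the direct transition 7 → 1: 479.809176 eV ✓
Energy is conserved regardless of the path taken.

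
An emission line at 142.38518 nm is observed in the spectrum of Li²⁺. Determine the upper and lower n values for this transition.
n = 5 → n = 3

First, find the photon energy from the wavelength (hc = 1239.84 eV·nm):
E = hc/λ = 1239.84 eV·nm / 142.38518 nm = 8.7076478 eV

The energy levels of Li²⁺ satisfy E_n = -13.6057 × 3² / n² eV, so an emission n_i → n_f releases
ΔE = 13.6057 × 3² × (1/n_f² − 1/n_i²) eV.

Setting ΔE equal to the photon energy:
1/n_f² − 1/n_i² = 8.7076478 / (13.6057 × 3²) = 0.071111109

Since 1/n_i² must be positive, we need 1/n_f² > 0.071111109, i.e. n_f ≤ 3. For each allowed n_f, solve n_i = (1/n_f² − 0.071111109)^(−1/2) and check whether it is a whole number:
  n_f = 1: 1/n_i² = 1.000000000 − 0.071111109 = 0.928888891 → n_i = 1.038  (not an integer) ✗
  n_f = 2: 1/n_i² = 0.250000000 − 0.071111109 = 0.178888891 → n_i = 2.364  (not an integer) ✗
  n_f = 3: 1/n_i² = 0.111111111 − 0.071111109 = 0.040000002 → n_i = 5.000  → integer, n_i = 5 ✓

Only n_f = 3 gives an integer upper level, n_i = 5.

The transition is from n = 5 to n = 3 (emission).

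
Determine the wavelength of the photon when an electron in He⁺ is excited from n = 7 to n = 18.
1315.20411 nm

First, find the transition energy using E_n = -13.6057 Z² / n² eV:
E_7 = -13.6057 × 2² / 7² = -1.11066938776 eV
E_18 = -13.6057 × 2² / 18² = -0.16797160494 eV

Photon energy: |ΔE| = |E_18 - E_7| = 0.94269778282 eV

Convert to wavelength using E = hc/λ with hc = 1239.84 eV·nm:
λ = hc/E = 1239.84 eV·nm / 0.94269778282 eV
λ = 1315.20411 nm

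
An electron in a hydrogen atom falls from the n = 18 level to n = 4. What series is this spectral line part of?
Brackett series

The spectral series in hydrogen are named based on the final (lower) energy level:
- Lyman series: n_final = 1 (ultraviolet)
- Balmer series: n_final = 2 (visible/near-UV)
- Paschen series: n_final = 3 (infrared)
- Brackett series: n_final = 4 (infrared)
- Pfund series: n_final = 5 (far infrared)

Since this transition ends at n = 4, it belongs to the Brackett series.

For reference, this 18 → 4 line has photon energy
ΔE = 13.6057 eV × (1/4² - 1/18²) = 0.808363349 eV,
corresponding to wavelength λ = hc/ΔE = 1239.84 eV·nm / 0.808363349 eV = 1533.766 nm in the infrared region.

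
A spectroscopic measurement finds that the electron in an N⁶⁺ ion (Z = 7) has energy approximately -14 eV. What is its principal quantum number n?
n = 7

The exact energy levels follow E_n = -13.6057 Z² / n² eV with Z = 7.

The measured value (-14 eV) is reported to only 2 significant figures, so we must test candidate n values and see which one matches to that precision.

Candidate energies:
  n = 5:  E = -13.6057 × 7² / 5² = -26.667172 eV
  n = 6:  E = -13.6057 × 7² / 6² = -18.518869 eV
  n = 7:  E = -13.6057 × 7² / 7² = -13.605700 eV  ← matches
  n = 8:  E = -13.6057 × 7² / 8² = -10.416864 eV
  n = 9:  E = -13.6057 × 7² / 9² = -8.230609 eV

Checking against the measurement of -14 eV (2 sig figs), only n = 7 agrees:
E_7 = -13.605700 eV, which rounds to -14 eV ✓

Therefore n = 7.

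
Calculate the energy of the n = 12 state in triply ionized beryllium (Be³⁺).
-1.512 eV

For hydrogen-like ions, the energy levels scale with Z²:
E_n = -13.6057 Z² / n² eV

For Be³⁺ (Z = 4) at n = 12:
E_12 = -13.6057 × 4² / 12²
E_12 = -13.6057 × 16 / 144
E_12 = -217.6912 / 144
E_12 = -1.512 eV

The energy is 16 times more negative than hydrogen at the same n due to the stronger nuclear charge.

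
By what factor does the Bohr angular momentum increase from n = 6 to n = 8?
1.333

In the Bohr model, L_n = nℏ, so the ratio is purely the ratio of quantum numbers:

L_8/L_6 = 8ℏ / 6ℏ = 8/6 = 1.333

The angular momentum scales linearly with n.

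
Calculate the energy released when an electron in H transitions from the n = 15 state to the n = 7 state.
0.22 eV

The energy levels are E_n = -13.6057 eV / n².

Energy at n = 15: E_15 = -13.6057 / 15² = -0.06047 eV
Energy at n = 7: E_7 = -13.6057 / 7² = -0.27767 eV

For emission (electron falling to lower state), the photon energy is:
E_photon = E_15 - E_7 = |-0.06047 - (-0.27767)|
E_photon = 0.22 eV

This energy is carried away by the emitted photon.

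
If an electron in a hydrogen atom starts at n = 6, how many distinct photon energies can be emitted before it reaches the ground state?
15

The electron can occupy levels n = 1, 2, ..., 6 during de-excitation — that is m = 6 - 1 + 1 = 6 distinct levels.

The number of distinct spectral lines equals the number of ways to choose 2 of these m levels (each pair gives one possible emission transition):

Number of lines = m(m-1)/2 = 6×5/2 = 15

These correspond to all possible transitions between the 6 levels:
6 → 5, 6 → 4, 6 → 3, 6 → 2, 6 → 1, 5 → 4, 5 → 3, 5 → 2...

Each transition produces a photon with a unique energy (and thus wavelength). This count does not depend on Z.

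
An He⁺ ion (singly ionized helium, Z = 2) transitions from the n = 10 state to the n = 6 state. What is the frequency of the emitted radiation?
2.34e+14 Hz

First, find the transition energy:
E_10 = -13.6057 × 2² / 10² = -0.5442280 eV
E_6 = -13.6057 × 2² / 6² = -1.5117444 eV
|ΔE| = |E_6 - E_10| = 0.9675164 eV

Convert to Joules: E = 0.9675164 eV × (1.602177 × 10⁻¹⁹ J/eV) = 1.5501e-19 J

Using E = hf:
f = E/h = 1.5501e-19 J / (6.62607 × 10⁻³⁴ J·s)
f = 2.34e+14 Hz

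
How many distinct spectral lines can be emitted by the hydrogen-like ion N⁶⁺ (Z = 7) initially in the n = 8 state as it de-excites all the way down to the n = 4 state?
10

The electron can occupy levels n = 4, 5, ..., 8 during de-excitation — that is m = 8 - 4 + 1 = 5 distinct levels.

The number of distinct spectral lines equals the number of ways to choose 2 of these m levels (each pair gives one possible emission transition):

Number of lines = m(m-1)/2 = 5×4/2 = 10

These correspond to all possible transitions between the 5 levels:
8 → 7, 8 → 6, 8 → 5, 8 → 4, 7 → 6, 7 → 5, 7 → 4, 6 → 5...

Each transition produces a photon with a unique energy (and thus wavelength). This count does not depend on Z.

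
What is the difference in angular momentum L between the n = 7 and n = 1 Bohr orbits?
6.32743e-34 J·s (or 6ℏ)

In the Bohr model, L_n = nℏ where ℏ = 1.0545718e-34 J·s.

L_7 = 7ℏ = 7.3820026e-34 J·s
L_1 = 1ℏ = 1.0545718e-34 J·s

ΔL = L_7 - L_1 = (7 - 1)ℏ = 6ℏ
ΔL = 6 × 1.0545718e-34 J·s = 6.32743e-34 J·s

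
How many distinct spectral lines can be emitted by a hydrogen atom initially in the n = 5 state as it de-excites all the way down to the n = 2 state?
6

The electron can occupy levels n = 2, 3, ..., 5 during de-excitation — that is m = 5 - 2 + 1 = 4 distinct levels.

The number of distinct spectral lines equals the number of ways to choose 2 of these m levels (each pair gives one possible emission transition):

Number of lines = m(m-1)/2 = 4×3/2 = 6

These correspond to all possible transitions between the 4 levels:
5 → 4, 5 → 3, 5 → 2, 4 → 3, 4 → 2, 3 → 2

Each transition produces a photon with a unique energy (and thus wavelength). This count does not depend on Z.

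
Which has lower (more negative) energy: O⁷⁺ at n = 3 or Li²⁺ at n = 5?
O⁷⁺ at n = 3 (E = -96.751644 eV)

Using E_n = -13.6057 Z² / n² eV:

O⁷⁺ (Z = 8) at n = 3:
E = -13.6057 × 8² / 3² = -13.6057 × 64 / 9 = -96.751644444 eV

Li²⁺ (Z = 3) at n = 5:
E = -13.6057 × 3² / 5² = -13.6057 × 9 / 25 = -4.898052000 eV

Since -96.751644444 eV < -4.898052000 eV,
O⁷⁺ at n = 3 is more tightly bound (requires more energy to ionize).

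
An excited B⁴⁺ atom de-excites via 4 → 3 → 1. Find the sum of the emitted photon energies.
318.88 eV

The energy levels of B⁴⁺ are E_n = -13.6057 × 5² / n² eV.

First transition (4 → 3):
ΔE₁ = |E_3 - E_4|
ΔE₁ = |-37.79361111 - (-21.25890625)| = 16.53470 eV

Second transition (3 → 1):
ΔE₂ = |E_1 - E_3|
ΔE₂ = |-340.14250000 - (-37.79361111)| = 302.34889 eV

Total energy released:
E_total = ΔE₁ + ΔE₂ = 16.53470 + 302.34889 = 318.88 eV

Note: This equals the direct transition 4 → 1: 318.88 eV ✓
Energy is conserved regardless of the path taken.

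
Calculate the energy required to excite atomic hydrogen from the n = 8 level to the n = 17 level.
0.16551 eV

The energy levels of a hydrogen-like atom are E_n = -13.6057 eV / n².

Energy at n = 8: E_8 = -13.6057 / 8² = -0.21258906 eV
Energy at n = 17: E_17 = -13.6057 / 17² = -0.04707855 eV

The excitation energy is the difference:
ΔE = E_17 - E_8
ΔE = -0.04707855 - (-0.21258906)
ΔE = 0.16551 eV

Since this is positive, energy must be absorbed (photon absorption).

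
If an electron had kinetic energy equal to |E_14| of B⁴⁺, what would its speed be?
7.8132e+05 m/s (or 0.2606% of c)

The binding energy at n = 14 for B⁴⁺ is:
E_14 = -13.6057 × 5²/14² = -1.7354209 eV
|E_14| = 1.7354209 eV

Convert to Joules:
KE = 1.7354209 eV × (1.602177 × 10⁻¹⁹ J/eV) = 2.780451e-19 J

Using KE = ½mv²:
v = √(2·KE/m_e)
v = √(2 × 2.780451e-19 J / 9.10938 × 10⁻³¹ kg)
v = 7.8132e+05 m/s

This is approximately 0.2606% the speed of light.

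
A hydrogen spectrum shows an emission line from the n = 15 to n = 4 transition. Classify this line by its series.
Brackett series

The spectral series in hydrogen are named based on the final (lower) energy level:
- Lyman series: n_final = 1 (ultraviolet)
- Balmer series: n_final = 2 (visible/near-UV)
- Paschen series: n_final = 3 (infrared)
- Brackett series: n_final = 4 (infrared)
- Pfund series: n_final = 5 (far infrared)

Since this transition ends at n = 4, it belongs to the Brackett series.

For reference, this 15 → 4 line has photon energy
ΔE = 13.6057 eV × (1/4² - 1/15²) = 0.78988647222 eV,
corresponding to wavelength λ = hc/ΔE = 1239.84 eV·nm / 0.78988647222 eV = 1569.64329 nm in the infrared region.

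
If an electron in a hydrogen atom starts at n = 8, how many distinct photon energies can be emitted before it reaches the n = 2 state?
21

The electron can occupy levels n = 2, 3, ..., 8 during de-excitation — that is m = 8 - 2 + 1 = 7 distinct levels.

The number of distinct spectral lines equals the number of ways to choose 2 of these m levels (each pair gives one possible emission transition):

Number of lines = m(m-1)/2 = 7×6/2 = 21

These correspond to all possible transitions between the 7 levels:
8 → 7, 8 → 6, 8 → 5, 8 → 4, 8 → 3, 8 → 2, 7 → 6, 7 → 5...

Each transition produces a photon with a unique energy (and thus wavelength). This count does not depend on Z.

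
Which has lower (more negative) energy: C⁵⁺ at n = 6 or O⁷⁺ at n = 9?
C⁵⁺ at n = 6 (E = -13.605700 eV)

Using E_n = -13.6057 Z² / n² eV:

C⁵⁺ (Z = 6) at n = 6:
E = -13.6057 × 6² / 6² = -13.6057 × 36 / 36 = -13.605700000 eV

O⁷⁺ (Z = 8) at n = 9:
E = -13.6057 × 8² / 9² = -13.6057 × 64 / 81 = -10.750182716 eV

Since -13.605700000 eV < -10.750182716 eV,
C⁵⁺ at n = 6 is more tightly bound (requires more energy to ionize).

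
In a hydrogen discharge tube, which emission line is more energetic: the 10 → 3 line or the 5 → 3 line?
10 → 3

Calculate the energy for each transition:

Transition 10 → 3:
ΔE₁ = |E_3 - E_10| = |-13.6057/3² - (-13.6057/10²)|
ΔE₁ = |-1.51174444444 - (-0.13605700000)| = 1.37568744 eV

Transition 5 → 3:
ΔE₂ = |E_3 - E_5| = |-13.6057/3² - (-13.6057/5²)|
ΔE₂ = |-1.51174444444 - (-0.54422800000)| = 0.96751644 eV

Since 1.37568744 eV > 0.96751644 eV, the transition 10 → 3 emits the more energetic photon.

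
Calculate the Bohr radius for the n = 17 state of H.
15.2932 nm (or 152.9322 Å)

The Bohr radius formula is:
r_n = n² a₀ / Z

where a₀ = 0.0529177 nm is the Bohr radius.

For H (Z = 1) at n = 17:
r_17 = 17² × 0.0529177 nm / 1
r_17 = 289 × 0.0529177 nm / 1
r_17 = 15.29322 nm / 1
r_17 = 15.2932 nm

The electron orbits at approximately 15.2932 nm from the nucleus.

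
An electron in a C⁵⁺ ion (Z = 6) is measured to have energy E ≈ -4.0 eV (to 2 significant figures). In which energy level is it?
n = 11

The exact energy levels follow E_n = -13.6057 Z² / n² eV with Z = 6.

The measured value (-4.0 eV) is reported to only 2 significant figures, so we must test candidate n values and see which one matches to that precision.

Candidate energies:
  n = 9:  E = -13.6057 × 6² / 9² = -6.04698 eV
  n = 10:  E = -13.6057 × 6² / 10² = -4.89805 eV
  n = 11:  E = -13.6057 × 6² / 11² = -4.04798 eV  ← matches
  n = 12:  E = -13.6057 × 6² / 12² = -3.40143 eV
  n = 13:  E = -13.6057 × 6² / 13² = -2.89826 eV

Checking against the measurement of -4.0 eV (2 sig figs), only n = 11 agrees:
E_11 = -4.04798 eV, which rounds to -4.0 eV ✓

Therefore n = 11.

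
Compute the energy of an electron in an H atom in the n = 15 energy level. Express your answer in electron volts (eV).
-0.060 eV

The energy levels of a hydrogen-like atom are given by:
E_n = -13.6057 eV / n²

For n = 15:
E_15 = -13.6057 eV / 15²
E_15 = -13.6057 eV / 225
E_15 = -0.060 eV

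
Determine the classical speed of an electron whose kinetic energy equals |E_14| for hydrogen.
1.563e+05 m/s (or 0.05212% of c)

The binding energy at n = 14 for hydrogen is:
E_14 = -13.6057/14² = -0.06941684 eV
|E_14| = 0.06941684 eV

Convert to Joules:
KE = 0.06941684 eV × (1.602177 × 10⁻¹⁹ J/eV) = 1.11218e-20 J

Using KE = ½mv²:
v = √(2·KE/m_e)
v = √(2 × 1.11218e-20 J / 9.10938 × 10⁻³¹ kg)
v = 1.563e+05 m/s

This is approximately 0.05212% the speed of light.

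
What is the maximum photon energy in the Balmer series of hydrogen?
3.40143 eV

The series limit corresponds to the transition from n = ∞ to n = 2.
This is the highest energy (shortest wavelength) transition in the Balmer series.

E_∞ = 0 eV
E_2 = -13.6057 / 2² = -3.40143 eV

Energy at series limit:
ΔE = E_∞ - E_2 = 0 - (-3.40143) = 3.40143 eV

This energy equals the ionization energy from the n = 2 state of hydrogen.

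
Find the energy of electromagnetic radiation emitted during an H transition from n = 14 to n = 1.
13.536 eV

The energy levels are E_n = -13.6057 eV / n².

Energy at n = 14: E_14 = -13.6057 / 14² = -0.069417 eV
Energy at n = 1: E_1 = -13.6057 / 1² = -13.605700 eV

For emission (electron falling to lower state), the photon energy is:
E_photon = E_14 - E_1 = |-0.069417 - (-13.605700)|
E_photon = 13.536 eV

This energy is carried away by the emitted photon.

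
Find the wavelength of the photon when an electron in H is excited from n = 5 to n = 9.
3295.20 nm

First, find the transition energy using E_n = -13.6057 / n² eV:
E_5 = -13.6057 / 5² = -0.54422800 eV
E_9 = -13.6057 / 9² = -0.16797160 eV

Photon energy: |ΔE| = |E_9 - E_5| = 0.37625640 eV

Convert to wavelength using E = hc/λ with hc = 1239.84 eV·nm:
λ = hc/E = 1239.84 eV·nm / 0.37625640 eV
λ = 3295.20 nm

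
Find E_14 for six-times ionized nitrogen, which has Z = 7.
-3.40143 eV

For hydrogen-like ions, the energy levels scale with Z²:
E_n = -13.6057 Z² / n² eV

For N⁶⁺ (Z = 7) at n = 14:
E_14 = -13.6057 × 7² / 14²
E_14 = -13.6057 × 49 / 196
E_14 = -666.6793 / 196
E_14 = -3.40143 eV

The energy is 49 times more negative than hydrogen at the same n due to the stronger nuclear charge.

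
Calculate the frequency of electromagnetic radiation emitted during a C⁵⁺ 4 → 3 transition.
5.757e+15 Hz

First, find the transition energy:
E_4 = -13.6057 × 6² / 4² = -30.6128250 eV
E_3 = -13.6057 × 6² / 3² = -54.4228000 eV
|ΔE| = |E_3 - E_4| = 23.8099750 eV

Convert to Joules: E = 23.8099750 eV × (1.602177 × 10⁻¹⁹ J/eV) = 3.81478e-18 J

Using E = hf:
f = E/h = 3.81478e-18 J / (6.62607 × 10⁻³⁴ J·s)
f = 5.757e+15 Hz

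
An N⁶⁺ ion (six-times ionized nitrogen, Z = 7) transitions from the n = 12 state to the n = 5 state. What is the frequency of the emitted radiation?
5.32863e+15 Hz

First, find the transition energy:
E_12 = -13.6057 × 7² / 12² = -4.6297174 eV
E_5 = -13.6057 × 7² / 5² = -26.6671720 eV
|ΔE| = |E_5 - E_12| = 22.0374546 eV

Convert to Joules: E = 22.0374546 eV × (1.602177 × 10⁻¹⁹ J/eV) = 3.5307903e-18 J

Using E = hf:
f = E/h = 3.5307903e-18 J / (6.62607 × 10⁻³⁴ J·s)
f = 5.32863e+15 Hz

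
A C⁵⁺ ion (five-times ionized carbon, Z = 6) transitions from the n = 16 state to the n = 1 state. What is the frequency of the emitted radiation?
1.18e+17 Hz

First, find the transition energy:
E_16 = -13.6057 × 6² / 16² = -1.9133 eV
E_1 = -13.6057 × 6² / 1² = -489.8052 eV
|ΔE| = |E_1 - E_16| = 487.8919 eV

Convert to Joules: E = 487.8919 eV × (1.602177 × 10⁻¹⁹ J/eV) = 7.8169e-17 J

Using E = hf:
f = E/h = 7.8169e-17 J / (6.62607 × 10⁻³⁴ J·s)
f = 1.18e+17 Hz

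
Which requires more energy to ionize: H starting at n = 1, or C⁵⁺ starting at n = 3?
C⁵⁺ at n = 3 (E = -54.42280 eV)

Using E_n = -13.6057 Z² / n² eV:

H (Z = 1) at n = 1:
E = -13.6057 × 1² / 1² = -13.6057 × 1 / 1 = -13.60570000 eV

C⁵⁺ (Z = 6) at n = 3:
E = -13.6057 × 6² / 3² = -13.6057 × 36 / 9 = -54.42280000 eV

Since -54.42280000 eV < -13.60570000 eV,
C⁵⁺ at n = 3 is more tightly bound (requires more energy to ionize).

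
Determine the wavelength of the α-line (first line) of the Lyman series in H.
121.50202 nm

The longest wavelength corresponds to the smallest energy transition in the series.
The Lyman series has all transitions ending at n_f = 1.

For H, the first line (α-line) is the jump from n = 2 to n = 1:
E_2 = -13.6057 / 2² = -3.40142500 eV
E_1 = -13.6057 / 1² = -13.60570000 eV
ΔE = E_2 - E_1 = 10.20427500 eV

λ = hc/E = 1239.84 eV·nm / 10.20427500 eV
λ = 121.50202 nm

This is the α-line of the Lyman series in H.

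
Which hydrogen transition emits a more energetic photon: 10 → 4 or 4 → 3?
10 → 4

Calculate the energy for each transition:

Transition 10 → 4:
ΔE₁ = |E_4 - E_10| = |-13.6057/4² - (-13.6057/10²)|
ΔE₁ = |-0.85035625 - (-0.13605700)| = 0.71430 eV

Transition 4 → 3:
ΔE₂ = |E_3 - E_4| = |-13.6057/3² - (-13.6057/4²)|
ΔE₂ = |-1.51174444 - (-0.85035625)| = 0.66139 eV

Since 0.71430 eV > 0.66139 eV, the transition 10 → 4 emits the more energetic photon.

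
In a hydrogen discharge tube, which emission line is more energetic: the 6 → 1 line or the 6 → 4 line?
6 → 1

Calculate the energy for each transition:

Transition 6 → 1:
ΔE₁ = |E_1 - E_6| = |-13.6057/1² - (-13.6057/6²)|
ΔE₁ = |-13.60570000000 - (-0.37793611111)| = 13.22776389 eV

Transition 6 → 4:
ΔE₂ = |E_4 - E_6| = |-13.6057/4² - (-13.6057/6²)|
ΔE₂ = |-0.85035625000 - (-0.37793611111)| = 0.47242014 eV

Since 13.22776389 eV > 0.47242014 eV, the transition 6 → 1 emits the more energetic photon.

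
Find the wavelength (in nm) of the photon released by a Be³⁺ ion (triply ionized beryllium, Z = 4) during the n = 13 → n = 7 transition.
393.03055 nm

First, find the transition energy using E_n = -13.6057 Z² / n² eV:
E_13 = -13.6057 × 4² / 13² = -1.288113609 eV
E_7 = -13.6057 × 4² / 7² = -4.442677551 eV

Photon energy: |ΔE| = |E_7 - E_13| = 3.154563942 eV

Convert to wavelength using E = hc/λ with hc = 1239.84 eV·nm:
λ = hc/E = 1239.84 eV·nm / 3.154563942 eV
λ = 393.03055 nm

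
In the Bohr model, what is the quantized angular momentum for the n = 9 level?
9.49e-34 J·s (or 9ℏ)

In the Bohr model, angular momentum is quantized:
L = nℏ

where ℏ = h/(2π) = 1.0546e-34 J·s

For n = 9:
L = 9 × 1.0546e-34 J·s
L = 9.49e-34 J·s

This can also be written as L = 9ℏ.
The angular momentum is an integer multiple of the reduced Planck constant.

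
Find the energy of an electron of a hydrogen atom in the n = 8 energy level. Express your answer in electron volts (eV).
-0.213 eV

The energy levels of a hydrogen-like atom are given by:
E_n = -13.6057 eV / n²

For n = 8:
E_8 = -13.6057 eV / 8²
E_8 = -13.6057 eV / 64
E_8 = -0.213 eV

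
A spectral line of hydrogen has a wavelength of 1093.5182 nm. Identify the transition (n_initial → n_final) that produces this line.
n = 6 → n = 3

First, find the photon energy from the wavelength (hc = 1239.84 eV·nm):
E = hc/λ = 1239.84 eV·nm / 1093.5182 nm = 1.1338083 eV

The energy levels of hydrogen satisfy E_n = -13.6057 / n² eV, so an emission n_i → n_f releases
ΔE = 13.6057 × (1/n_f² − 1/n_i²) eV.

Setting ΔE equal to the photon energy:
1/n_f² − 1/n_i² = 1.1338083 / 13.6057 = 0.083333331

Since 1/n_i² must be positive, we need 1/n_f² > 0.083333331, i.e. n_f ≤ 3. For each allowed n_f, solve n_i = (1/n_f² − 0.083333331)^(−1/2) and check whether it is a whole number:
  n_f = 1: 1/n_i² = 1.000000000 − 0.083333331 = 0.916666669 → n_i = 1.044  (not an integer) ✗
  n_f = 2: 1/n_i² = 0.250000000 − 0.083333331 = 0.166666669 → n_i = 2.449  (not an integer) ✗
  n_f = 3: 1/n_i² = 0.111111111 − 0.083333331 = 0.027777780 → n_i = 6.000  → integer, n_i = 6 ✓

Only n_f = 3 gives an integer upper level, n_i = 6.

The transition is from n = 6 to n = 3 (emission).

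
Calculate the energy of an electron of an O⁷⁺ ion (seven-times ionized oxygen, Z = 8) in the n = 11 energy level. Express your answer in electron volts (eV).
-7.196403 eV

The energy levels of a hydrogen-like atom are given by:
E_n = -13.6057 Z² / n² eV  (with Z = 8 for O⁷⁺)

For n = 11:
E_11 = -13.6057 × 8² / 11²
E_11 = -13.6057 × 64 / 121
E_11 = -7.196403 eV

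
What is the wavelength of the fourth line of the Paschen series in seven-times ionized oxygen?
15.697966 nm

The lines of a series are numbered from the longest wavelength (smallest ΔE) outward; the fourth line is the transition from n = n_f + 4 to n_f.
The Paschen series has all transitions ending at n_f = 3.

For O⁷⁺ (Z = 8), the fourth line (δ-line) is the jump from n = 7 to n = 3:
E_7 = -13.6057 × 8² / 7² = -17.77071020 eV
E_3 = -13.6057 × 8² / 3² = -96.75164444 eV
ΔE = E_7 - E_3 = 78.98093424 eV

λ = hc/E = 1239.84 eV·nm / 78.98093424 eV
λ = 15.697966 nm

This is the δ-line of the Paschen series in O⁷⁺.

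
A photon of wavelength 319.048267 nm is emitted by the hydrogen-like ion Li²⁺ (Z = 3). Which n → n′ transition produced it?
n = 11 → n = 5

First, find the photon energy from the wavelength (hc = 1239.84 eV·nm):
E = hc/λ = 1239.84 eV·nm / 319.048267 nm = 3.8860578 eV

The energy levels of Li²⁺ satisfy E_n = -13.6057 × 3² / n² eV, so an emission n_i → n_f releases
ΔE = 13.6057 × 3² × (1/n_f² − 1/n_i²) eV.

Setting ΔE equal to the photon energy:
1/n_f² − 1/n_i² = 3.8860578 / (13.6057 × 3²) = 0.031735537

Since 1/n_i² must be positive, we need 1/n_f² > 0.031735537, i.e. n_f ≤ 5. For each allowed n_f, solve n_i = (1/n_f² − 0.031735537)^(−1/2) and check whether it is a whole number:
  n_f = 1: 1/n_i² = 1.000000000 − 0.031735537 = 0.968264463 → n_i = 1.016  (not an integer) ✗
  n_f = 2: 1/n_i² = 0.250000000 − 0.031735537 = 0.218264463 → n_i = 2.140  (not an integer) ✗
  n_f = 3: 1/n_i² = 0.111111111 − 0.031735537 = 0.079375574 → n_i = 3.549  (not an integer) ✗
  n_f = 4: 1/n_i² = 0.062500000 − 0.031735537 = 0.030764463 → n_i = 5.701  (not an integer) ✗
  n_f = 5: 1/n_i² = 0.040000000 − 0.031735537 = 0.008264463 → n_i = 11.000  → integer, n_i = 11 ✓

Only n_f = 5 gives an integer upper level, n_i = 11.

The transition is from n = 11 to n = 5 (emission).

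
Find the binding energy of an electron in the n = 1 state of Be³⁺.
217.6912 eV

The ionization energy is the energy needed to remove the electron completely (n → ∞).

For a hydrogen-like ion with Z = 4, E_n = -13.6057 Z² / n² eV.

At n = 1: E_1 = -13.6057 × 4² / 1² = -217.6912000 eV
At n = ∞: E_∞ = 0 eV

Ionization energy = E_∞ - E_1 = 0 - (-217.6912000) = 217.6912000 eV
Ionization energy ≈ 217.6912 eV

This is also called the binding energy of the electron in state n = 1.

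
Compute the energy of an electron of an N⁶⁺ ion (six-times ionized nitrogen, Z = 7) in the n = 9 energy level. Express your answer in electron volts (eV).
-8.2306 eV

The energy levels of a hydrogen-like atom are given by:
E_n = -13.6057 Z² / n² eV  (with Z = 7 for N⁶⁺)

For n = 9:
E_9 = -13.6057 × 7² / 9²
E_9 = -13.6057 × 49 / 81
E_9 = -8.2306 eV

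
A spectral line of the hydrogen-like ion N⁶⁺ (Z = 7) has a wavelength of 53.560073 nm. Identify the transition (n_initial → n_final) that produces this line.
n = 6 → n = 4

First, find the photon energy from the wavelength (hc = 1239.84 eV·nm):
E = hc/λ = 1239.84 eV·nm / 53.560073 nm = 23.148587 eV

The energy levels of N⁶⁺ satisfy E_n = -13.6057 × 7² / n² eV, so an emission n_i → n_f releases
ΔE = 13.6057 × 7² × (1/n_f² − 1/n_i²) eV.

Setting ΔE equal to the photon energy:
1/n_f² − 1/n_i² = 23.148587 / (13.6057 × 7²) = 0.034722223

Since 1/n_i² must be positive, we need 1/n_f² > 0.034722223, i.e. n_f ≤ 5. For each allowed n_f, solve n_i = (1/n_f² − 0.034722223)^(−1/2) and check whether it is a whole number:
  n_f = 1: 1/n_i² = 1.000000000 − 0.034722223 = 0.965277777 → n_i = 1.018  (not an integer) ✗
  n_f = 2: 1/n_i² = 0.250000000 − 0.034722223 = 0.215277777 → n_i = 2.155  (not an integer) ✗
  n_f = 3: 1/n_i² = 0.111111111 − 0.034722223 = 0.076388888 → n_i = 3.618  (not an integer) ✗
  n_f = 4: 1/n_i² = 0.062500000 − 0.034722223 = 0.027777777 → n_i = 6.000  → integer, n_i = 6 ✓
  n_f = 5: 1/n_i² = 0.040000000 − 0.034722223 = 0.005277777 → n_i = 13.765  (not an integer) ✗

Only n_f = 4 gives an integer upper level, n_i = 6.

The transition is from n = 6 to n = 4 (emission).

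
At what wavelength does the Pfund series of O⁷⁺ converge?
35.596 nm

The series limit corresponds to the transition from n = ∞ to n = 5.
This is the highest energy (shortest wavelength) transition in the Pfund series.

E_∞ = 0 eV
E_5 = -13.6057 × 8² / 5² = -34.83059 eV

Energy at series limit:
ΔE = E_∞ - E_5 = 0 - (-34.83059) = 34.83059 eV
λ = hc/E = 1239.84 eV·nm / 34.83059 eV = 35.596 nm

This energy equals the ionization energy from the n = 5 state of O⁷⁺.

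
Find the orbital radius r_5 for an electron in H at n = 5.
1.322943 nm (or 13.229430 Å)

The Bohr radius formula is:
r_n = n² a₀ / Z

where a₀ = 0.052917721 nm is the Bohr radius.

For H (Z = 1) at n = 5:
r_5 = 5² × 0.052917721 nm / 1
r_5 = 25 × 0.052917721 nm / 1
r_5 = 1.3229430 nm / 1
r_5 = 1.322943 nm

The electron orbits at approximately 1.322943 nm from the nucleus.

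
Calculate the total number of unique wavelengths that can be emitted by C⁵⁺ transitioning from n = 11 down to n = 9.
3

The electron can occupy levels n = 9, 10, ..., 11 during de-excitation — that is m = 11 - 9 + 1 = 3 distinct levels.

The number of distinct spectral lines equals the number of ways to choose 2 of these m levels (each pair gives one possible emission transition):

Number of lines = m(m-1)/2 = 3×2/2 = 3

These correspond to all possible transitions between the 3 levels:
11 → 10, 11 → 9, 10 → 9

Each transition produces a photon with a unique energy (and thus wavelength). This count does not depend on Z.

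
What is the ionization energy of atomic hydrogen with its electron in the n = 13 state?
0.0805 eV

The ionization energy is the energy needed to remove the electron completely (n → ∞).

For hydrogen, E_n = -13.6057 eV / n².

At n = 13: E_13 = -13.6057 / 13² = -0.0805071 eV
At n = ∞: E_∞ = 0 eV

Ionization energy = E_∞ - E_13 = 0 - (-0.0805071) = 0.0805071 eV
Ionization energy ≈ 0.0805 eV

This is also called the binding energy of the electron in state n = 13.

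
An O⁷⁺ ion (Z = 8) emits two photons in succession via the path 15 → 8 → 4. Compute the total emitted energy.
50.553 eV

The energy levels of O⁷⁺ are E_n = -13.6057 × 8² / n² eV.

First transition (15 → 8):
ΔE₁ = |E_8 - E_15|
ΔE₁ = |-13.605700000 - (-3.870065778)| = 9.735634 eV

Second transition (8 → 4):
ΔE₂ = |E_4 - E_8|
ΔE₂ = |-54.422800000 - (-13.605700000)| = 40.817100 eV

Total energy released:
E_total = ΔE₁ + ΔE₂ = 9.735634 + 40.817100 = 50.553 eV

Note: This equals the direct transition 15 → 4: 50.553 eV ✓
Energy is conserved regardless of the path taken.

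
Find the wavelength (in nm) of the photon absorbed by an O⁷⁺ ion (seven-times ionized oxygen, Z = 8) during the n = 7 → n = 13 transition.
98.258 nm

First, find the transition energy using E_n = -13.6057 Z² / n² eV:
E_7 = -13.6057 × 8² / 7² = -17.77071 eV
E_13 = -13.6057 × 8² / 13² = -5.15245 eV

Photon energy: |ΔE| = |E_13 - E_7| = 12.61826 eV

Convert to wavelength using E = hc/λ with hc = 1239.84 eV·nm:
λ = hc/E = 1239.84 eV·nm / 12.61826 eV
λ = 98.258 nm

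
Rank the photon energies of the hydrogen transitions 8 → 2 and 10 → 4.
8 → 2

Calculate the energy for each transition:

Transition 8 → 2:
ΔE₁ = |E_2 - E_8| = |-13.6057/2² - (-13.6057/8²)|
ΔE₁ = |-3.401425000 - (-0.212589063)| = 3.188836 eV

Transition 10 → 4:
ΔE₂ = |E_4 - E_10| = |-13.6057/4² - (-13.6057/10²)|
ΔE₂ = |-0.850356250 - (-0.136057000)| = 0.714299 eV

Since 3.188836 eV > 0.714299 eV, the transition 8 → 2 emits the more energetic photon.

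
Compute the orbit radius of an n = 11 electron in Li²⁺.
2.134348 nm (or 21.343481 Å)

The Bohr radius formula is:
r_n = n² a₀ / Z

where a₀ = 0.052917721 nm is the Bohr radius.

For Li²⁺ (Z = 3) at n = 11:
r_11 = 11² × 0.052917721 nm / 3
r_11 = 121 × 0.052917721 nm / 3
r_11 = 6.4030442 nm / 3
r_11 = 2.134348 nm

The electron orbits at approximately 2.134348 nm from the nucleus.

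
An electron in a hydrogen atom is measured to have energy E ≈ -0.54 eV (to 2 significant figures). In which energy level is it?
n = 5

The exact energy levels follow E_n = -13.6057 eV / n².

The measured value (-0.54 eV) is reported to only 2 significant figures, so we must test candidate n values and see which one matches to that precision.

Candidate energies:
  n = 3:  E = -13.6057/3² = -1.51174 eV
  n = 4:  E = -13.6057/4² = -0.85036 eV
  n = 5:  E = -13.6057/5² = -0.54423 eV  ← matches
  n = 6:  E = -13.6057/6² = -0.37794 eV
  n = 7:  E = -13.6057/7² = -0.27767 eV

Checking against the measurement of -0.54 eV (2 sig figs), only n = 5 agrees:
E_5 = -0.54423 eV, which rounds to -0.54 eV ✓

Therefore n = 5.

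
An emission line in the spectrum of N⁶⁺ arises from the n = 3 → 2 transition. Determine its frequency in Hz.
2.2389e+16 Hz

First, find the transition energy:
E_3 = -13.6057 × 7² / 3² = -74.07547778 eV
E_2 = -13.6057 × 7² / 2² = -166.66982500 eV
|ΔE| = |E_2 - E_3| = 92.59434722 eV

Convert to Joules: E = 92.59434722 eV × (1.602177 × 10⁻¹⁹ J/eV) = 1.483525e-17 J

Using E = hf:
f = E/h = 1.483525e-17 J / (6.62607 × 10⁻³⁴ J·s)
f = 2.2389e+16 Hz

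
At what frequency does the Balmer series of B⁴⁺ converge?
2.06e+16 Hz

The series limit corresponds to the transition from n = ∞ to n = 2.
This is the highest energy (shortest wavelength) transition in the Balmer series.

E_∞ = 0 eV
E_2 = -13.6057 × 5² / 2² = -85.0356250 eV

Energy at series limit:
ΔE = E_∞ - E_2 = 0 - (-85.0356250) = 85.0356250 eV
E = 85.0356250 eV × (1.602177 × 10⁻¹⁹ J/eV) = 1.3624e-17 J
f = E/h = 1.3624e-17 J / (6.62607 × 10⁻³⁴ J·s) = 2.06e+16 Hz

This energy equals the ionization energy from the n = 2 state of B⁴⁺.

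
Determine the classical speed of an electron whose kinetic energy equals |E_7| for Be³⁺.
1.25011e+06 m/s (or 0.4170% of c)

The binding energy at n = 7 for Be³⁺ is:
E_7 = -13.6057 × 4²/7² = -4.44267755 eV
|E_7| = 4.44267755 eV

Convert to Joules:
KE = 4.44267755 eV × (1.602177 × 10⁻¹⁹ J/eV) = 7.1179558e-19 J

Using KE = ½mv²:
v = √(2·KE/m_e)
v = √(2 × 7.1179558e-19 J / 9.10938 × 10⁻³¹ kg)
v = 1.25011e+06 m/s

This is approximately 0.4170% the speed of light.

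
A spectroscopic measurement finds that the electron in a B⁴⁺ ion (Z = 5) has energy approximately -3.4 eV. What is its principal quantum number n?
n = 10

The exact energy levels follow E_n = -13.6057 Z² / n² eV with Z = 5.

The measured value (-3.4 eV) is reported to only 2 significant figures, so we must test candidate n values and see which one matches to that precision.

Candidate energies:
  n = 8:  E = -13.6057 × 5² / 8² = -5.31473 eV
  n = 9:  E = -13.6057 × 5² / 9² = -4.19929 eV
  n = 10:  E = -13.6057 × 5² / 10² = -3.40143 eV  ← matches
  n = 11:  E = -13.6057 × 5² / 11² = -2.81110 eV
  n = 12:  E = -13.6057 × 5² / 12² = -2.36210 eV

Checking against the measurement of -3.4 eV (2 sig figs), only n = 10 agrees:
E_10 = -3.40143 eV, which rounds to -3.4 eV ✓

Therefore n = 10.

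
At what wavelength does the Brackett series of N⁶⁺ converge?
29.756 nm

The series limit corresponds to the transition from n = ∞ to n = 4.
This is the highest energy (shortest wavelength) transition in the Brackett series.

E_∞ = 0 eV
E_4 = -13.6057 × 7² / 4² = -41.66746 eV

Energy at series limit:
ΔE = E_∞ - E_4 = 0 - (-41.66746) = 41.66746 eV
λ = hc/E = 1239.84 eV·nm / 41.66746 eV = 29.756 nm

This energy equals the ionization energy from the n = 4 state of N⁶⁺.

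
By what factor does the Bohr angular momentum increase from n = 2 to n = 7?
3.50

In the Bohr model, L_n = nℏ, so the ratio is purely the ratio of quantum numbers:

L_7/L_2 = 7ℏ / 2ℏ = 7/2 = 3.50

The angular momentum scales linearly with n.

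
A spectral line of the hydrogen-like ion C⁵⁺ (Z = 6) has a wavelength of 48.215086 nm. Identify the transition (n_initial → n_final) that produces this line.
n = 10 → n = 4

First, find the photon energy from the wavelength (hc = 1239.84 eV·nm):
E = hc/λ = 1239.84 eV·nm / 48.215086 nm = 25.714773 eV

The energy levels of C⁵⁺ satisfy E_n = -13.6057 × 6² / n² eV, so an emission n_i → n_f releases
ΔE = 13.6057 × 6² × (1/n_f² − 1/n_i²) eV.

Setting ΔE equal to the photon energy:
1/n_f² − 1/n_i² = 25.714773 / (13.6057 × 6²) = 0.052500000

Since 1/n_i² must be positive, we need 1/n_f² > 0.052500000, i.e. n_f ≤ 4. For each allowed n_f, solve n_i = (1/n_f² − 0.052500000)^(−1/2) and check whether it is a whole number:
  n_f = 1: 1/n_i² = 1.000000000 − 0.052500000 = 0.947500000 → n_i = 1.027  (not an integer) ✗
  n_f = 2: 1/n_i² = 0.250000000 − 0.052500000 = 0.197500000 → n_i = 2.250  (not an integer) ✗
  n_f = 3: 1/n_i² = 0.111111111 − 0.052500000 = 0.058611111 → n_i = 4.131  (not an integer) ✗
  n_f = 4: 1/n_i² = 0.062500000 − 0.052500000 = 0.010000000 → n_i = 10.000  → integer, n_i = 10 ✓

Only n_f = 4 gives an integer upper level, n_i = 10.

The transition is from n = 10 to n = 4 (emission).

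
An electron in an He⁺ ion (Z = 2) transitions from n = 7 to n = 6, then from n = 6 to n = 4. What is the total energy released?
2.29076 eV

The energy levels of He⁺ are E_n = -13.6057 × 2² / n² eV.

First transition (7 → 6):
ΔE₁ = |E_6 - E_7|
ΔE₁ = |-1.51174444444 - (-1.11066938776)| = 0.40107506 eV

Second transition (6 → 4):
ΔE₂ = |E_4 - E_6|
ΔE₂ = |-3.40142500000 - (-1.51174444444)| = 1.88968056 eV

Total energy released:
E_total = ΔE₁ + ΔE₂ = 0.40107506 + 1.88968056 = 2.29076 eV

Note: This equals the direct transition 7 → 4: 2.29076 eV ✓
Energy is conserved regardless of the path taken.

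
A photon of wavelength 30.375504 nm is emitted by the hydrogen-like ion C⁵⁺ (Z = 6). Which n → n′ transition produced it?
n = 6 → n = 3

First, find the photon energy from the wavelength (hc = 1239.84 eV·nm):
E = hc/λ = 1239.84 eV·nm / 30.375504 nm = 40.817101 eV

The energy levels of C⁵⁺ satisfy E_n = -13.6057 × 6² / n² eV, so an emission n_i → n_f releases
ΔE = 13.6057 × 6² × (1/n_f² − 1/n_i²) eV.

Setting ΔE equal to the photon energy:
1/n_f² − 1/n_i² = 40.817101 / (13.6057 × 6²) = 0.083333335

Since 1/n_i² must be positive, we need 1/n_f² > 0.083333335, i.e. n_f ≤ 3. For each allowed n_f, solve n_i = (1/n_f² − 0.083333335)^(−1/2) and check whether it is a whole number:
  n_f = 1: 1/n_i² = 1.000000000 − 0.083333335 = 0.916666665 → n_i = 1.044  (not an integer) ✗
  n_f = 2: 1/n_i² = 0.250000000 − 0.083333335 = 0.166666665 → n_i = 2.449  (not an integer) ✗
  n_f = 3: 1/n_i² = 0.111111111 − 0.083333335 = 0.027777776 → n_i = 6.000  → integer, n_i = 6 ✓

Only n_f = 3 gives an integer upper level, n_i = 6.

The transition is from n = 6 to n = 3 (emission).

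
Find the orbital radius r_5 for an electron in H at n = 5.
1.32294 nm (or 13.22943 Å)

The Bohr radius formula is:
r_n = n² a₀ / Z

where a₀ = 0.05291772 nm is the Bohr radius.

For H (Z = 1) at n = 5:
r_5 = 5² × 0.05291772 nm / 1
r_5 = 25 × 0.05291772 nm / 1
r_5 = 1.322943 nm / 1
r_5 = 1.32294 nm

The electron orbits at approximately 1.32294 nm from the nucleus.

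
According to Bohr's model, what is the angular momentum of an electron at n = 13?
1.37e-33 J·s (or 13ℏ)

In the Bohr model, angular momentum is quantized:
L = nℏ

where ℏ = h/(2π) = 1.0546e-34 J·s

For n = 13:
L = 13 × 1.0546e-34 J·s
L = 1.37e-33 J·s

This can also be written as L = 13ℏ.
The angular momentum is an integer multiple of the reduced Planck constant.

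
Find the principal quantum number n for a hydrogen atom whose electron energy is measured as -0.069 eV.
n = 14

The exact energy levels follow E_n = -13.6057 eV / n².

The measured value (-0.069 eV) is reported to only 2 significant figures, so we must test candidate n values and see which one matches to that precision.

Candidate energies:
  n = 12:  E = -13.6057/12² = -0.09448 eV
  n = 13:  E = -13.6057/13² = -0.08051 eV
  n = 14:  E = -13.6057/14² = -0.06942 eV  ← matches
  n = 15:  E = -13.6057/15² = -0.06047 eV
  n = 16:  E = -13.6057/16² = -0.05315 eV

Checking against the measurement of -0.069 eV (2 sig figs), only n = 14 agrees:
E_14 = -0.06942 eV, which rounds to -0.069 eV ✓

Therefore n = 14.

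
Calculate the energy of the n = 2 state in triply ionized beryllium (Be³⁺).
-54.42 eV

For hydrogen-like ions, the energy levels scale with Z²:
E_n = -13.6057 Z² / n² eV

For Be³⁺ (Z = 4) at n = 2:
E_2 = -13.6057 × 4² / 2²
E_2 = -13.6057 × 16 / 4
E_2 = -217.6912 / 4
E_2 = -54.42 eV

The energy is 16 times more negative than hydrogen at the same n due to the stronger nuclear charge.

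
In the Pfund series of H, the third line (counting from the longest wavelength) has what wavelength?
3738.52362 nm

The lines of a series are numbered from the longest wavelength (smallest ΔE) outward; the third line is the transition from n = n_f + 3 to n_f.
The Pfund series has all transitions ending at n_f = 5.

For H, the third line (γ-line) is the jump from n = 8 to n = 5:
E_8 = -13.6057 / 8² = -0.21258906250 eV
E_5 = -13.6057 / 5² = -0.54422800000 eV
ΔE = E_8 - E_5 = 0.33163893750 eV

λ = hc/E = 1239.84 eV·nm / 0.33163893750 eV
λ = 3738.52362 nm

This is the γ-line of the Pfund series in H.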